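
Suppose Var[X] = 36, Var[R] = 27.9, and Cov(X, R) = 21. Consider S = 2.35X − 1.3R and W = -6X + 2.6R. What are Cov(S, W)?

Cov(S, W) = -309.792

By bilinearity, Cov(S, W) = ac·Var[X] + bd·Var[R] + (ad+bc)·Cov(X, R), with a=2.35, b=-1.3, c=-6, d=2.6.
ac·Var[X] = 2.35·(-6)·36 = -507.6
bd·Var[R] = (-1.3)·2.6·27.9 = -94.302
(ad+bc)·Cov(X, R) = (13.91)·21 = 292.11
Cov(S, W) = -507.6 + (-94.302) + 292.11 = -309.792.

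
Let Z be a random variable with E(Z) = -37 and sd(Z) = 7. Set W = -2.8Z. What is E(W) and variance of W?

W = -2.8Z is linear with a = -2.8, b = 0.
E(W) = a·E(Z) + b = (-2.8)·(-37) = 103.6.
variance of Z = 7² = 49.
variance of W = a²·variance of Z = (-2.8)²·49 = 384.16.

E(W) = 103.6, variance of W = 384.16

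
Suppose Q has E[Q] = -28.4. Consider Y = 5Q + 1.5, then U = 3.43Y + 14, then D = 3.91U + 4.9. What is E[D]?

E[Y] = 5·(-28.4) + 1.5 = -140.5.
E[U] = 3.43·(-140.5) + 14 = -467.915.
E[D] = 3.91·(-467.915) + 4.9 = -1824.64765.

E[D] = -1824.64765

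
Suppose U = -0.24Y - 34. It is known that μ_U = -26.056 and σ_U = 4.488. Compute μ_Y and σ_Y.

From U = -0.24Y - 34: μ_U = a·μ_Y + b, so μ_Y = (μ_U − b)/a = (-26.056 − (-34))/(-0.24) = -33.1.
σ_U = |a|·σ_Y, so σ_Y = 4.488/|-0.24| = 18.7.

μ_Y = -33.1, σ_Y = 18.7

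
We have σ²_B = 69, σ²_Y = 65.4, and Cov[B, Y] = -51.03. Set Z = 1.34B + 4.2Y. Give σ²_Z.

σ²_Z = a²·σ²_B + b²·σ²_Y + 2ab·Cov[B, Y] with a = 1.34, b = 4.2.
= 1.34²·69 + 4.2²·65.4 + 2·1.34·4.2·(-51.03)
= 123.8964 + 1153.656 + (-574.39368) = 703.15872.

σ²_Z = 703.15872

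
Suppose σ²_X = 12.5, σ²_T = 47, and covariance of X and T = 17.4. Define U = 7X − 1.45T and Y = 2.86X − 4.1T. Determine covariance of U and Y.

covariance of U and Y = -41.8728

By bilinearity, covariance of U and Y = ac·σ²_X + bd·σ²_T + (ad+bc)·covariance of X and T, with a=7, b=-1.45, c=2.86, d=-4.1.
ac·σ²_X = 7·2.86·12.5 = 250.25
bd·σ²_T = (-1.45)·(-4.1)·47 = 279.415
(ad+bc)·covariance of X and T = (-32.847)·17.4 = -571.5378
covariance of U and Y = 250.25 + 279.415 + (-571.5378) = -41.8728.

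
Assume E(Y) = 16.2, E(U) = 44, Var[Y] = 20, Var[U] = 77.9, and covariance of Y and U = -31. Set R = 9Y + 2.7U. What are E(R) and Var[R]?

E(R) = 9·E(Y) + 2.7·E(U) = 9·16.2 + 2.7·44 = 264.6.
Var[R] = a²·Var[Y] + b²·Var[U] + 2ab·covariance of Y and U with a = 9, b = 2.7.
= 9²·20 + 2.7²·77.9 + 2·9·2.7·(-31)
= 1620 + 567.891 + (-1506.6) = 681.291.

E(R) = 264.6, Var[R] = 681.291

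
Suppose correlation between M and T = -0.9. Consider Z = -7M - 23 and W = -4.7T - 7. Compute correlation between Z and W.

Linear rescalings preserve correlation up to sign; here the slopes -7 and -4.7 have the same sign, so correlation between Z and W = correlation between M and T = -0.9.

correlation between Z and W = -0.9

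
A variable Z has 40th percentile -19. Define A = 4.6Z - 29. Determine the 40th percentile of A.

40th percentile of A = -116.4

Since a = 4.6 > 0 the transformation is increasing, so the 40th percentile of A = a·(P_{40} of Z) + b = 4.6·(-19) + (-29) = -116.4.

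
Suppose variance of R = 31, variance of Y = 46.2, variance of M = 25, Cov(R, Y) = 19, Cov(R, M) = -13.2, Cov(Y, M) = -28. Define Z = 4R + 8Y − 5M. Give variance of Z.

variance of Z = 8061.8

variance of Z = a²·variance of R + b²·variance of Y + c²·variance of M + 2ab·Cov(R, Y) + 2ac·Cov(R, M) + 2bc·Cov(Y, M), with a = 4, b = 8, c = -5.
= 496 + 2956.8 + 625 + 1216 + 528 + 2240
= 8061.8.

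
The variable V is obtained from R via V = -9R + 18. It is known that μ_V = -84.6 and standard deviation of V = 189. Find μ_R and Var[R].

μ_R = 11.4, Var[R] = 441

From V = -9R + 18: μ_V = a·μ_R + b, so μ_R = (μ_V − b)/a = (-84.6 − 18)/(-9) = 11.4.
Var[V] = 189² = 35721.
Var[V] = a²·Var[R], so Var[R] = 35721/(-9)² = 441.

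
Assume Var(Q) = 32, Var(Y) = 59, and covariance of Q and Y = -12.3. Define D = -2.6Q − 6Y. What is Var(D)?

Var(D) = 1956.56

Var(D) = a²·Var(Q) + b²·Var(Y) + 2ab·covariance of Q and Y with a = -2.6, b = -6.
= (-2.6)²·32 + (-6)²·59 + 2·(-2.6)·(-6)·(-12.3)
= 216.32 + 2124 + (-383.76) = 1956.56.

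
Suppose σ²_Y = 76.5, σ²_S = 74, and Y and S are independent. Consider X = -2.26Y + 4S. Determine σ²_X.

σ²_X = a²·σ²_Y + b²·σ²_S + 2ab·Cov[Y, S] with a = -2.26, b = 4.
Independence gives Cov[Y, S] = 0.
= (-2.26)²·76.5 + 4²·74 + 2·(-2.26)·4·0
= 390.7314 + 1184 + 0 = 1574.7314.

σ²_X = 1574.7314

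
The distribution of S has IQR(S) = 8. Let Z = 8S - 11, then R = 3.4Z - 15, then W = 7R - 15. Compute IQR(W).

IQR(Z) = |8|·8 = 64.
IQR(R) = |3.4|·64 = 217.6.
IQR(W) = |7|·217.6 = 1523.2.

IQR(W) = 1523.2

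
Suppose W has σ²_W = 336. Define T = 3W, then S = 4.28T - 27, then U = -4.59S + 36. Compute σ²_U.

σ²_U = 1167064.06231296

σ²_T = 3²·336 = 3024.
σ²_S = 4.28²·3024 = 55394.8416.
σ²_U = (-4.59)²·55394.8416 = 1167064.06231296.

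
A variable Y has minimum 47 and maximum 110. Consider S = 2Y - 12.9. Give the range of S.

Range of Y = 110 − 47 = 63.
Range(S) = |a|·Range(Y) = |2|·63 = 126.

Range(S) = 126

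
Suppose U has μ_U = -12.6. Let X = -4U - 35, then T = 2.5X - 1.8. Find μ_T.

μ_T = 36.7

μ_X = (-4)·(-12.6) + (-35) = 15.4.
μ_T = 2.5·15.4 + (-1.8) = 36.7.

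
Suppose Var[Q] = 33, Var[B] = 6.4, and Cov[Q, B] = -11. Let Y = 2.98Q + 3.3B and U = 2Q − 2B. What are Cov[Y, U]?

By bilinearity, Cov[Y, U] = ac·Var[Q] + bd·Var[B] + (ad+bc)·Cov[Q, B], with a=2.98, b=3.3, c=2, d=-2.
ac·Var[Q] = 2.98·2·33 = 196.68
bd·Var[B] = 3.3·(-2)·6.4 = -42.24
(ad+bc)·Cov[Q, B] = (0.64)·(-11) = -7.04
Cov[Y, U] = 196.68 + (-42.24) + (-7.04) = 147.4.

Cov[Y, U] = 147.4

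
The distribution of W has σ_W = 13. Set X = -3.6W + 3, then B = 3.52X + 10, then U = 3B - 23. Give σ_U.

σ_X = |-3.6|·13 = 46.8.
σ_B = |3.52|·46.8 = 164.736.
σ_U = |3|·164.736 = 494.208.

σ_U = 494.208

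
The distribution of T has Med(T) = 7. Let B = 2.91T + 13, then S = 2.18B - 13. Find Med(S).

Med(S) = 59.7466

Med(B) = 2.91·7 + 13 = 33.37.
Med(S) = 2.18·33.37 + (-13) = 59.7466.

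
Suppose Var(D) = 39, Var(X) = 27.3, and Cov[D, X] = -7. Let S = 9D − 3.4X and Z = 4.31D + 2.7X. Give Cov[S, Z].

By bilinearity, Cov[S, Z] = ac·Var(D) + bd·Var(X) + (ad+bc)·Cov[D, X], with a=9, b=-3.4, c=4.31, d=2.7.
ac·Var(D) = 9·4.31·39 = 1512.81
bd·Var(X) = (-3.4)·2.7·27.3 = -250.614
(ad+bc)·Cov[D, X] = (9.646)·(-7) = -67.522
Cov[S, Z] = 1512.81 + (-250.614) + (-67.522) = 1194.674.

Cov[S, Z] = 1194.674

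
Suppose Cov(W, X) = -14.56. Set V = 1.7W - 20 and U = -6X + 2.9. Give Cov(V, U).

Cov(V, U) = 148.512

Cov(V, U) = a·c·Cov(W, X) = 1.7·(-6)·(-14.56) = 148.512. Additive constants drop out.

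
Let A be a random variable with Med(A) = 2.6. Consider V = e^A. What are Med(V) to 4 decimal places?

e^A is monotone on this domain, so Med(V) = exp(2.6) ≈ 13.4637.

Med(V) = 13.4637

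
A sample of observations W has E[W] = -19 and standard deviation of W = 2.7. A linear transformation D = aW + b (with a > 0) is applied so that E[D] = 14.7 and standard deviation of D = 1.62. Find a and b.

a = 0.6, b = 26.1

standard deviation of D = a·standard deviation of W (a > 0), so a = 1.62/2.7 = 0.6.
E[D] = a·E[W] + b, so b = 14.7 − 0.6·(-19) = 26.1.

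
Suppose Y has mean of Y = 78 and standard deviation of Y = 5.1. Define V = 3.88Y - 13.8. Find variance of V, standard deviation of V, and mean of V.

variance of V = 391.564944, standard deviation of V = 19.788, mean of V = 288.84

V = 3.88Y - 13.8 is linear with a = 3.88, b = -13.8.
variance of Y = 5.1² = 26.01.
variance of V = a²·variance of Y = 3.88²·26.01 = 391.564944 (the additive constant -13.8 does not affect variance).
standard deviation of V = |a|·standard deviation of Y = |3.88|·5.1 = 19.788.
mean of V = a·mean of Y + b = 3.88·78 + (-13.8) = 288.84.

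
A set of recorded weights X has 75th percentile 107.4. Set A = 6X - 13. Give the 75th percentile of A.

75th percentile of A = 631.4

Since a = 6 > 0 the transformation is increasing, so the 75th percentile of A = a·(P_{75} of X) + b = 6·107.4 + (-13) = 631.4.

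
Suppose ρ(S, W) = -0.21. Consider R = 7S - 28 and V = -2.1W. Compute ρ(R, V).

Linear rescalings preserve |correlation|; the slopes 7 and -2.1 have opposite signs, so the correlation flips sign: ρ(R, V) = −ρ(S, W) = 0.21.

ρ(R, V) = 0.21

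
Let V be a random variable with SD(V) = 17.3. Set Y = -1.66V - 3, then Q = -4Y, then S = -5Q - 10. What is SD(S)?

SD(Y) = |-1.66|·17.3 = 28.718.
SD(Q) = |-4|·28.718 = 114.872.
SD(S) = |-5|·114.872 = 574.36.

SD(S) = 574.36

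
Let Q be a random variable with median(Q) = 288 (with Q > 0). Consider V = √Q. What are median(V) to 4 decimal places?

√Q is monotone on this domain, so median(V) = √(288) ≈ 16.9706.

median(V) = 16.9706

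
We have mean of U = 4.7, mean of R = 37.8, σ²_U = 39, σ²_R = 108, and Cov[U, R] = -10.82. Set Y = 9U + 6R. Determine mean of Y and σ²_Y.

mean of Y = 9·mean of U + 6·mean of R = 9·4.7 + 6·37.8 = 269.1.
σ²_Y = a²·σ²_U + b²·σ²_R + 2ab·Cov[U, R] with a = 9, b = 6.
= 9²·39 + 6²·108 + 2·9·6·(-10.82)
= 3159 + 3888 + (-1168.56) = 5878.44.

mean of Y = 269.1, σ²_Y = 5878.44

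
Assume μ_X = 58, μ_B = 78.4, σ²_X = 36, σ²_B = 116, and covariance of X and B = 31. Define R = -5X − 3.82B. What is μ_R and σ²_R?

μ_R = (-5)·μ_X + (-3.82)·μ_B = (-5)·58 + (-3.82)·78.4 = -589.488.
σ²_R = a²·σ²_X + b²·σ²_B + 2ab·covariance of X and B with a = -5, b = -3.82.
= (-5)²·36 + (-3.82)²·116 + 2·(-5)·(-3.82)·31
= 900 + 1692.7184 + 1184.2 = 3776.9184.

μ_R = -589.488, σ²_R = 3776.9184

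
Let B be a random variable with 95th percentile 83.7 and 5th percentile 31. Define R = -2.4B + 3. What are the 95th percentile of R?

95th percentile of R = -71.4

Since a = -2.4 < 0 the transformation is decreasing, reversing order: the 95th percentile of R corresponds to the 5th percentile of B.
So P_{95}(R) = a·P_{5}(B) + b = (-2.4)·31 + 3 = -71.4.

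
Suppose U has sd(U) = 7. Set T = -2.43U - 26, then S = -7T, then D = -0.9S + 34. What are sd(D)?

sd(T) = |-2.43|·7 = 17.01.
sd(S) = |-7|·17.01 = 119.07.
sd(D) = |-0.9|·119.07 = 107.163.

sd(D) = 107.163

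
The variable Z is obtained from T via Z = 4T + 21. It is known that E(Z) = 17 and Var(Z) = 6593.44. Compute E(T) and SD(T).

E(T) = -1, SD(T) = 20.3

From Z = 4T + 21: E(Z) = a·E(T) + b, so E(T) = (E(Z) − b)/a = (17 − 21)/4 = -1.
SD(Z) = √6593.44 = 81.2.
SD(Z) = |a|·SD(T), so SD(T) = 81.2/|4| = 20.3.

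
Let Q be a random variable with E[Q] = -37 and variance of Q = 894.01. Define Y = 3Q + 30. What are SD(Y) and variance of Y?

Y = 3Q + 30 is linear with a = 3, b = 30.
SD(Q) = √894.01 = 29.9.
SD(Y) = |a|·SD(Q) = |3|·29.9 = 89.7.
variance of Y = a²·variance of Q = 3²·894.01 = 8046.09 (the additive constant 30 does not affect variance).

SD(Y) = 89.7, variance of Y = 8046.09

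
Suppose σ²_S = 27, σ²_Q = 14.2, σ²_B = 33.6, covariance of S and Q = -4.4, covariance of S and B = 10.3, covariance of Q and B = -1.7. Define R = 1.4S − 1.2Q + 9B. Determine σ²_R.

σ²_R = 3106.032

σ²_R = a²·σ²_S + b²·σ²_Q + c²·σ²_B + 2ab·covariance of S and Q + 2ac·covariance of S and B + 2bc·covariance of Q and B, with a = 1.4, b = -1.2, c = 9.
= 52.92 + 20.448 + 2721.6 + 14.784 + 259.56 + 36.72
= 3106.032.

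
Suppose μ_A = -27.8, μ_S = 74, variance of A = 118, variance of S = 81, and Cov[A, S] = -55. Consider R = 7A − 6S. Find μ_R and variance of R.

μ_R = -638.6, variance of R = 13318

μ_R = 7·μ_A + (-6)·μ_S = 7·(-27.8) + (-6)·74 = -638.6.
variance of R = a²·variance of A + b²·variance of S + 2ab·Cov[A, S] with a = 7, b = -6.
= 7²·118 + (-6)²·81 + 2·7·(-6)·(-55)
= 5782 + 2916 + 4620 = 13318.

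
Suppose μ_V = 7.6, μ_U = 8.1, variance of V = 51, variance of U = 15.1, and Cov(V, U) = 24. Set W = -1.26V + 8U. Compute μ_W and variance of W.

μ_W = 55.224, variance of W = 563.5276

μ_W = (-1.26)·μ_V + 8·μ_U = (-1.26)·7.6 + 8·8.1 = 55.224.
variance of W = a²·variance of V + b²·variance of U + 2ab·Cov(V, U) with a = -1.26, b = 8.
= (-1.26)²·51 + 8²·15.1 + 2·(-1.26)·8·24
= 80.9676 + 966.4 + (-483.84) = 563.5276.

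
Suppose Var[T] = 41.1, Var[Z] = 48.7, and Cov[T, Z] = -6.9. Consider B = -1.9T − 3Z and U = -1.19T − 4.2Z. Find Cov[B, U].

By bilinearity, Cov[B, U] = ac·Var[T] + bd·Var[Z] + (ad+bc)·Cov[T, Z], with a=-1.9, b=-3, c=-1.19, d=-4.2.
ac·Var[T] = (-1.9)·(-1.19)·41.1 = 92.9271
bd·Var[Z] = (-3)·(-4.2)·48.7 = 613.62
(ad+bc)·Cov[T, Z] = (11.55)·(-6.9) = -79.695
Cov[B, U] = 92.9271 + 613.62 + (-79.695) = 626.8521.

Cov[B, U] = 626.8521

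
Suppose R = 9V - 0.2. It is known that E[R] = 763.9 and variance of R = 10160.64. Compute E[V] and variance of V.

E[V] = 84.9, variance of V = 125.44

From R = 9V - 0.2: E[R] = a·E[V] + b, so E[V] = (E[R] − b)/a = (763.9 − (-0.2))/9 = 84.9.
variance of R = a²·variance of V, so variance of V = 10160.64/9² = 125.44.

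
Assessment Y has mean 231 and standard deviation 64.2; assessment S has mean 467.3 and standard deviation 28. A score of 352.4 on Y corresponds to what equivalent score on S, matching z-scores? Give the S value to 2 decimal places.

z = (352.4 − 231)/64.2 ≈ 1.891.
S = 467.3 + z·28 = 467.3 + (352.4 − 231)·28/64.2 ≈ 520.25.

S = 520.25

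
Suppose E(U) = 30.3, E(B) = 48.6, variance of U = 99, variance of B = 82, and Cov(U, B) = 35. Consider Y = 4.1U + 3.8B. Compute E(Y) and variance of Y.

E(Y) = 4.1·E(U) + 3.8·E(B) = 4.1·30.3 + 3.8·48.6 = 308.91.
variance of Y = a²·variance of U + b²·variance of B + 2ab·Cov(U, B) with a = 4.1, b = 3.8.
= 4.1²·99 + 3.8²·82 + 2·4.1·3.8·35
= 1664.19 + 1184.08 + 1090.6 = 3938.87.

E(Y) = 308.91, variance of Y = 3938.87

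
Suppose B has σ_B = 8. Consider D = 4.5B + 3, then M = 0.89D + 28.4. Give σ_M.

σ_M = 32.04

σ_D = |4.5|·8 = 36.
σ_M = |0.89|·36 = 32.04.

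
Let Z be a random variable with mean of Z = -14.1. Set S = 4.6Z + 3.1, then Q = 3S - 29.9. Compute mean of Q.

mean of Q = -215.18

mean of S = 4.6·(-14.1) + 3.1 = -61.76.
mean of Q = 3·(-61.76) + (-29.9) = -215.18.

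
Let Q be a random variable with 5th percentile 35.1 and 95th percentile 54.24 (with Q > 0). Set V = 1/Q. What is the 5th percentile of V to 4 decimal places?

1/Q is decreasing on Q > 0, so percentile order reverses: P_{5}(V) uses P_{95}(Q) = 54.24.
P_{5}(V) = 1/54.24 ≈ 0.0184.

5th percentile of V = 0.0184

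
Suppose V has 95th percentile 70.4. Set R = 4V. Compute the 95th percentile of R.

95th percentile of R = 281.6

Since a = 4 > 0 the transformation is increasing, so the 95th percentile of R = a·(P_{95} of V) + b = 4·70.4 = 281.6.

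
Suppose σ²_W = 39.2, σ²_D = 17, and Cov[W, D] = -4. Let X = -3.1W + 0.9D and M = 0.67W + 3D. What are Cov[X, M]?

By bilinearity, Cov[X, M] = ac·σ²_W + bd·σ²_D + (ad+bc)·Cov[W, D], with a=-3.1, b=0.9, c=0.67, d=3.
ac·σ²_W = (-3.1)·0.67·39.2 = -81.4184
bd·σ²_D = 0.9·3·17 = 45.9
(ad+bc)·Cov[W, D] = (-8.697)·(-4) = 34.788
Cov[X, M] = -81.4184 + 45.9 + 34.788 = -0.7304.

Cov[X, M] = -0.7304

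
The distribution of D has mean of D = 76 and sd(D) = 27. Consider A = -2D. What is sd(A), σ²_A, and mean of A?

sd(A) = 54, σ²_A = 2916, mean of A = -152

A = -2D is linear with a = -2, b = 0.
sd(A) = |a|·sd(D) = |-2|·27 = 54.
σ²_D = 27² = 729.
σ²_A = a²·σ²_D = (-2)²·729 = 2916.
mean of A = a·mean of D + b = (-2)·76 = -152.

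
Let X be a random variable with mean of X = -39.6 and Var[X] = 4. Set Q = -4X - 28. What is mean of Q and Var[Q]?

Q = -4X - 28 is linear with a = -4, b = -28.
mean of Q = a·mean of X + b = (-4)·(-39.6) + (-28) = 130.4.
Var[Q] = a²·Var[X] = (-4)²·4 = 64 (the additive constant -28 does not affect variance).

mean of Q = 130.4, Var[Q] = 64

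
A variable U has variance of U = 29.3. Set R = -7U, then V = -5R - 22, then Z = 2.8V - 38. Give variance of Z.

variance of R = (-7)²·29.3 = 1435.7.
variance of V = (-5)²·1435.7 = 35892.5.
variance of Z = 2.8²·35892.5 = 281397.2.

variance of Z = 281397.2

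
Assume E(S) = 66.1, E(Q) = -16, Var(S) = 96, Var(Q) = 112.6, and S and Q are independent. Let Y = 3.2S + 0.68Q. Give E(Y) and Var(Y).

E(Y) = 200.64, Var(Y) = 1035.10624

E(Y) = 3.2·E(S) + 0.68·E(Q) = 3.2·66.1 + 0.68·(-16) = 200.64.
Var(Y) = a²·Var(S) + b²·Var(Q) + 2ab·Cov(S, Q) with a = 3.2, b = 0.68.
Independence gives Cov(S, Q) = 0.
= 3.2²·96 + 0.68²·112.6 + 2·3.2·0.68·0
= 983.04 + 52.06624 + 0 = 1035.10624.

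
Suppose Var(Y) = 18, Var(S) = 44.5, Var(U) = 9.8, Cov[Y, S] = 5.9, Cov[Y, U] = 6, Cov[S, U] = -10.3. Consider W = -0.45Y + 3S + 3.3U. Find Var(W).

Var(W) = a²·Var(Y) + b²·Var(S) + c²·Var(U) + 2ab·Cov[Y, S] + 2ac·Cov[Y, U] + 2bc·Cov[S, U], with a = -0.45, b = 3, c = 3.3.
= 3.645 + 400.5 + 106.722 + (-15.93) + (-17.82) + (-203.94)
= 273.177.

Var(W) = 273.177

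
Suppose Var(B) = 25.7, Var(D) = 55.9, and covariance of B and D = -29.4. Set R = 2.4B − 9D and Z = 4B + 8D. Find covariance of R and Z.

By bilinearity, covariance of R and Z = ac·Var(B) + bd·Var(D) + (ad+bc)·covariance of B and D, with a=2.4, b=-9, c=4, d=8.
ac·Var(B) = 2.4·4·25.7 = 246.72
bd·Var(D) = (-9)·8·55.9 = -4024.8
(ad+bc)·covariance of B and D = (-16.8)·(-29.4) = 493.92
covariance of R and Z = 246.72 + (-4024.8) + 493.92 = -3284.16.

covariance of R and Z = -3284.16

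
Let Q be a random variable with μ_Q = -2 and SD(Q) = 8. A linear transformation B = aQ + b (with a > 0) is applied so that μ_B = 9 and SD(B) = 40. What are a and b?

a = 5, b = 19

SD(B) = a·SD(Q) (a > 0), so a = 40/8 = 5.
μ_B = a·μ_Q + b, so b = 9 − 5·(-2) = 19.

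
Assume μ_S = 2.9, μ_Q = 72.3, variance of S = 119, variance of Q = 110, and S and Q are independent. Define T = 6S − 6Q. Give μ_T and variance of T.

μ_T = 6·μ_S + (-6)·μ_Q = 6·2.9 + (-6)·72.3 = -416.4.
variance of T = a²·variance of S + b²·variance of Q + 2ab·Cov[S, Q] with a = 6, b = -6.
Independence gives Cov[S, Q] = 0.
= 6²·119 + (-6)²·110 + 2·6·(-6)·0
= 4284 + 3960 + 0 = 8244.

μ_T = -416.4, variance of T = 8244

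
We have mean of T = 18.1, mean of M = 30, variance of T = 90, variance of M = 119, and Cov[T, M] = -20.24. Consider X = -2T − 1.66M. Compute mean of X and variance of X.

mean of X = -86, variance of X = 553.5228

mean of X = (-2)·mean of T + (-1.66)·mean of M = (-2)·18.1 + (-1.66)·30 = -86.
variance of X = a²·variance of T + b²·variance of M + 2ab·Cov[T, M] with a = -2, b = -1.66.
= (-2)²·90 + (-1.66)²·119 + 2·(-2)·(-1.66)·(-20.24)
= 360 + 327.9164 + (-134.3936) = 553.5228.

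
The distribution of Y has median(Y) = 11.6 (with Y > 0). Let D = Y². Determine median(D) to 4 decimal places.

Y² is monotone on this domain, so median(D) = square(11.6) = 134.56.

median(D) = 134.56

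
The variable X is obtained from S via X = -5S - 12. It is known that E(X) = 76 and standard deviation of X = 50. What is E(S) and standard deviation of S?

From X = -5S - 12: E(X) = a·E(S) + b, so E(S) = (E(X) − b)/a = (76 − (-12))/(-5) = -17.6.
standard deviation of X = |a|·standard deviation of S, so standard deviation of S = 50/|-5| = 10.

E(S) = -17.6, standard deviation of S = 10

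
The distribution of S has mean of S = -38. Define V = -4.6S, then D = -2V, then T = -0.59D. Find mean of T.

mean of T = 206.264

mean of V = (-4.6)·(-38) = 174.8.
mean of D = (-2)·174.8 = -349.6.
mean of T = (-0.59)·(-349.6) = 206.264.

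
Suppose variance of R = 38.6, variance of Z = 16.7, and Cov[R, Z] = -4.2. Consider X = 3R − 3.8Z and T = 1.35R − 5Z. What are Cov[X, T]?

Cov[X, T] = 558.176

By bilinearity, Cov[X, T] = ac·variance of R + bd·variance of Z + (ad+bc)·Cov[R, Z], with a=3, b=-3.8, c=1.35, d=-5.
ac·variance of R = 3·1.35·38.6 = 156.33
bd·variance of Z = (-3.8)·(-5)·16.7 = 317.3
(ad+bc)·Cov[R, Z] = (-20.13)·(-4.2) = 84.546
Cov[X, T] = 156.33 + 317.3 + 84.546 = 558.176.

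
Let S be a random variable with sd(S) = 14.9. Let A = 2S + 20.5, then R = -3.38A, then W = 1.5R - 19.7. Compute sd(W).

sd(W) = 151.086

sd(A) = |2|·14.9 = 29.8.
sd(R) = |-3.38|·29.8 = 100.724.
sd(W) = |1.5|·100.724 = 151.086.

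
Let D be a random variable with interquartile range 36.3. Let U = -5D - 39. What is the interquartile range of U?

IQR(U) = 181.5

Under U = aD + b, IQR(U) = |a|·IQR(D) = |-5|·36.3 = 181.5 (shifts cancel; spread scales by |a|).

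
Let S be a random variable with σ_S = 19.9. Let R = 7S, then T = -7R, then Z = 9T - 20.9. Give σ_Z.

σ_R = |7|·19.9 = 139.3.
σ_T = |-7|·139.3 = 975.1.
σ_Z = |9|·975.1 = 8775.9.

σ_Z = 8775.9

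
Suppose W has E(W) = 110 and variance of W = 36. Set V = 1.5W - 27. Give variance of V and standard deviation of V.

variance of V = 81, standard deviation of V = 9

V = 1.5W - 27 is linear with a = 1.5, b = -27.
variance of V = a²·variance of W = 1.5²·36 = 81 (the additive constant -27 does not affect variance).
standard deviation of W = √36 = 6.
standard deviation of V = |a|·standard deviation of W = |1.5|·6 = 9.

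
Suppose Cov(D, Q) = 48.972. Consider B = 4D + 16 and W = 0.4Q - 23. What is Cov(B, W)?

Cov(B, W) = a·c·Cov(D, Q) = 4·0.4·48.972 = 78.3552. Additive constants drop out.

Cov(B, W) = 78.3552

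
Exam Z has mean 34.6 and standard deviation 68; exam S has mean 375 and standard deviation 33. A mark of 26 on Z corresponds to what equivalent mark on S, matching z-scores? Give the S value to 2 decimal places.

S = 370.83

z = (26 − 34.6)/68 ≈ -0.1265.
S = 375 + z·33 = 375 + (26 − 34.6)·33/68 ≈ 370.83.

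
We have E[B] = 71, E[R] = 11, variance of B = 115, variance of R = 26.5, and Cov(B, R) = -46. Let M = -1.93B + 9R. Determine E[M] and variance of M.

E[M] = (-1.93)·E[B] + 9·E[R] = (-1.93)·71 + 9·11 = -38.03.
variance of M = a²·variance of B + b²·variance of R + 2ab·Cov(B, R) with a = -1.93, b = 9.
= (-1.93)²·115 + 9²·26.5 + 2·(-1.93)·9·(-46)
= 428.3635 + 2146.5 + 1598.04 = 4172.9035.

E[M] = -38.03, variance of M = 4172.9035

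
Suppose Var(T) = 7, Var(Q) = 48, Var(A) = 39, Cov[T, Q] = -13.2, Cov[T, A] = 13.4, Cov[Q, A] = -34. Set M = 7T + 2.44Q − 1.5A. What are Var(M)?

Var(M) = a²·Var(T) + b²·Var(Q) + c²·Var(A) + 2ab·Cov[T, Q] + 2ac·Cov[T, A] + 2bc·Cov[Q, A], with a = 7, b = 2.44, c = -1.5.
= 343 + 285.7728 + 87.75 + (-450.912) + (-281.4) + 248.88
= 233.0908.

Var(M) = 233.0908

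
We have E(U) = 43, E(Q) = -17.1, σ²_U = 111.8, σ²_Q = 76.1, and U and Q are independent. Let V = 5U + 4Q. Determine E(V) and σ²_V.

E(V) = 146.6, σ²_V = 4012.6

E(V) = 5·E(U) + 4·E(Q) = 5·43 + 4·(-17.1) = 146.6.
σ²_V = a²·σ²_U + b²·σ²_Q + 2ab·Cov[U, Q] with a = 5, b = 4.
Independence gives Cov[U, Q] = 0.
= 5²·111.8 + 4²·76.1 + 2·5·4·0
= 2795 + 1217.6 + 0 = 4012.6.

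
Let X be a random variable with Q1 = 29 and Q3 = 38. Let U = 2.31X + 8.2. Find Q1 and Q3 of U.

a = 2.31 > 0: Q1(U) = a·Q1(X)+b = 75.19, Q3(U) = a·Q3(X)+b = 95.98.

Q1(U) = 75.19, Q3(U) = 95.98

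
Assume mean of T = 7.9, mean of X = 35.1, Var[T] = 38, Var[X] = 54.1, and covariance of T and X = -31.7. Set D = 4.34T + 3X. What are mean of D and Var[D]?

mean of D = 139.586, Var[D] = 377.1848

mean of D = 4.34·mean of T + 3·mean of X = 4.34·7.9 + 3·35.1 = 139.586.
Var[D] = a²·Var[T] + b²·Var[X] + 2ab·covariance of T and X with a = 4.34, b = 3.
= 4.34²·38 + 3²·54.1 + 2·4.34·3·(-31.7)
= 715.7528 + 486.9 + (-825.468) = 377.1848.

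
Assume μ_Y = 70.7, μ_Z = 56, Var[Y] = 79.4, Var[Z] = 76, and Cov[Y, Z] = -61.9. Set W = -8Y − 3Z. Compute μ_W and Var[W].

μ_W = (-8)·μ_Y + (-3)·μ_Z = (-8)·70.7 + (-3)·56 = -733.6.
Var[W] = a²·Var[Y] + b²·Var[Z] + 2ab·Cov[Y, Z] with a = -8, b = -3.
= (-8)²·79.4 + (-3)²·76 + 2·(-8)·(-3)·(-61.9)
= 5081.6 + 684 + (-2971.2) = 2794.4.

μ_W = -733.6, Var[W] = 2794.4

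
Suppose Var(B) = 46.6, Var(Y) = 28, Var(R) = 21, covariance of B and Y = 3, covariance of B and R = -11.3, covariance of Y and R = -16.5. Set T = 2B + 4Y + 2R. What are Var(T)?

Var(T) = a²·Var(B) + b²·Var(Y) + c²·Var(R) + 2ab·covariance of B and Y + 2ac·covariance of B and R + 2bc·covariance of Y and R, with a = 2, b = 4, c = 2.
= 186.4 + 448 + 84 + 48 + (-90.4) + (-264)
= 412.

Var(T) = 412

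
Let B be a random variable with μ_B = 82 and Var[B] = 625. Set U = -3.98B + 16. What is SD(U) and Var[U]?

U = -3.98B + 16 is linear with a = -3.98, b = 16.
SD(B) = √625 = 25.
SD(U) = |a|·SD(B) = |-3.98|·25 = 99.5.
Var[U] = a²·Var[B] = (-3.98)²·625 = 9900.25 (the additive constant 16 does not affect variance).

SD(U) = 99.5, Var[U] = 9900.25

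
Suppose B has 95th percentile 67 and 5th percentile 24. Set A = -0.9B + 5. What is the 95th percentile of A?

Since a = -0.9 < 0 the transformation is decreasing, reversing order: the 95th percentile of A corresponds to the 5th percentile of B.
So P_{95}(A) = a·P_{5}(B) + b = (-0.9)·24 + 5 = -16.6.

95th percentile of A = -16.6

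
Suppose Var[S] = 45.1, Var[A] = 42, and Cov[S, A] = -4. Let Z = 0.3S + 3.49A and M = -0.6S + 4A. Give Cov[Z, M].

By bilinearity, Cov[Z, M] = ac·Var[S] + bd·Var[A] + (ad+bc)·Cov[S, A], with a=0.3, b=3.49, c=-0.6, d=4.
ac·Var[S] = 0.3·(-0.6)·45.1 = -8.118
bd·Var[A] = 3.49·4·42 = 586.32
(ad+bc)·Cov[S, A] = (-0.894)·(-4) = 3.576
Cov[Z, M] = -8.118 + 586.32 + 3.576 = 581.778.

Cov[Z, M] = 581.778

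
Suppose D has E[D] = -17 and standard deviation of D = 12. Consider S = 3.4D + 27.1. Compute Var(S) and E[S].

Var(S) = 1664.64, E[S] = -30.7

S = 3.4D + 27.1 is linear with a = 3.4, b = 27.1.
Var(D) = 12² = 144.
Var(S) = a²·Var(D) = 3.4²·144 = 1664.64 (the additive constant 27.1 does not affect variance).
E[S] = a·E[D] + b = 3.4·(-17) + 27.1 = -30.7.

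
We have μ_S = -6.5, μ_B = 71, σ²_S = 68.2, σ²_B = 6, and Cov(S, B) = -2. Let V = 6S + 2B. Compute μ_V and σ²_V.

μ_V = 103, σ²_V = 2431.2

μ_V = 6·μ_S + 2·μ_B = 6·(-6.5) + 2·71 = 103.
σ²_V = a²·σ²_S + b²·σ²_B + 2ab·Cov(S, B) with a = 6, b = 2.
= 6²·68.2 + 2²·6 + 2·6·2·(-2)
= 2455.2 + 24 + (-48) = 2431.2.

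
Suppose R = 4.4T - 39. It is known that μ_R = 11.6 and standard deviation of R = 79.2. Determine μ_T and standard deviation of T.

μ_T = 11.5, standard deviation of T = 18

From R = 4.4T - 39: μ_R = a·μ_T + b, so μ_T = (μ_R − b)/a = (11.6 − (-39))/4.4 = 11.5.
standard deviation of R = |a|·standard deviation of T, so standard deviation of T = 79.2/|4.4| = 18.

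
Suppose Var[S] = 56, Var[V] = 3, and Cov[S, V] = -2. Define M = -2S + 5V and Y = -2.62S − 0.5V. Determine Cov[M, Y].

Cov[M, Y] = 310.14

By bilinearity, Cov[M, Y] = ac·Var[S] + bd·Var[V] + (ad+bc)·Cov[S, V], with a=-2, b=5, c=-2.62, d=-0.5.
ac·Var[S] = (-2)·(-2.62)·56 = 293.44
bd·Var[V] = 5·(-0.5)·3 = -7.5
(ad+bc)·Cov[S, V] = (-12.1)·(-2) = 24.2
Cov[M, Y] = 293.44 + (-7.5) + 24.2 = 310.14.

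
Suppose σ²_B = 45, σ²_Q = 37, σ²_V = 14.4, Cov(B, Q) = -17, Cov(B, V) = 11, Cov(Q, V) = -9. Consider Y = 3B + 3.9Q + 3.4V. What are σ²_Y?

σ²_Y = 722.154

σ²_Y = a²·σ²_B + b²·σ²_Q + c²·σ²_V + 2ab·Cov(B, Q) + 2ac·Cov(B, V) + 2bc·Cov(Q, V), with a = 3, b = 3.9, c = 3.4.
= 405 + 562.77 + 166.464 + (-397.8) + 224.4 + (-238.68)
= 722.154.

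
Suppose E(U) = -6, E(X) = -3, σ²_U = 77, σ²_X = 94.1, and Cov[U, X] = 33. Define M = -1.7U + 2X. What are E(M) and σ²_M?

E(M) = (-1.7)·E(U) + 2·E(X) = (-1.7)·(-6) + 2·(-3) = 4.2.
σ²_M = a²·σ²_U + b²·σ²_X + 2ab·Cov[U, X] with a = -1.7, b = 2.
= (-1.7)²·77 + 2²·94.1 + 2·(-1.7)·2·33
= 222.53 + 376.4 + (-224.4) = 374.53.

E(M) = 4.2, σ²_M = 374.53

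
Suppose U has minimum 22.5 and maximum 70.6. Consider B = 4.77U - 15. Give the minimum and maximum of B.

a = 4.77 > 0, so min(B) = a·min(U)+b = 4.77·22.5 + (-15) = 92.325 and max(B) = 4.77·70.6 + (-15) = 321.762.

min(B) = 92.325, max(B) = 321.762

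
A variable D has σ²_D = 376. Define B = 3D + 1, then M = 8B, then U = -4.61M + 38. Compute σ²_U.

σ²_U = 4602694.8096

σ²_B = 3²·376 = 3384.
σ²_M = 8²·3384 = 216576.
σ²_U = (-4.61)²·216576 = 4602694.8096.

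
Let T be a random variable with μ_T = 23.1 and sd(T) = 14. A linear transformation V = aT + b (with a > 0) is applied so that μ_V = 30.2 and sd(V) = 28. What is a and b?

a = 2, b = -16

sd(V) = a·sd(T) (a > 0), so a = 28/14 = 2.
μ_V = a·μ_T + b, so b = 30.2 − 2·23.1 = -16.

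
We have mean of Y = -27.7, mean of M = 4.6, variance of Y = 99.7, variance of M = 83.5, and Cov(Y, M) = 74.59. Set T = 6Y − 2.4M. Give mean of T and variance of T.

mean of T = 6·mean of Y + (-2.4)·mean of M = 6·(-27.7) + (-2.4)·4.6 = -177.24.
variance of T = a²·variance of Y + b²·variance of M + 2ab·Cov(Y, M) with a = 6, b = -2.4.
= 6²·99.7 + (-2.4)²·83.5 + 2·6·(-2.4)·74.59
= 3589.2 + 480.96 + (-2148.192) = 1921.968.

mean of T = -177.24, variance of T = 1921.968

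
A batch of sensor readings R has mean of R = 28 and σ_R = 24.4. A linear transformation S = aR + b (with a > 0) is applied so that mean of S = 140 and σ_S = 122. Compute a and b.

σ_S = a·σ_R (a > 0), so a = 122/24.4 = 5.
mean of S = a·mean of R + b, so b = 140 − 5·28 = 0.

a = 5, b = 0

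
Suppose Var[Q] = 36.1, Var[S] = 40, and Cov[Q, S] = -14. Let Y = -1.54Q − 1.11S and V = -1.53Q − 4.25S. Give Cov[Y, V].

Cov[Y, V] = 158.35262

By bilinearity, Cov[Y, V] = ac·Var[Q] + bd·Var[S] + (ad+bc)·Cov[Q, S], with a=-1.54, b=-1.11, c=-1.53, d=-4.25.
ac·Var[Q] = (-1.54)·(-1.53)·36.1 = 85.05882
bd·Var[S] = (-1.11)·(-4.25)·40 = 188.7
(ad+bc)·Cov[Q, S] = (8.2433)·(-14) = -115.4062
Cov[Y, V] = 85.05882 + 188.7 + (-115.4062) = 158.35262.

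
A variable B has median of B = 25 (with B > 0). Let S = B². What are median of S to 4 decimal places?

median of S = 625

B² is monotone on this domain, so median of S = square(25) = 625.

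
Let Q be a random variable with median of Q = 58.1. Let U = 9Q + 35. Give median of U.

A linear map preserves order up to sign, so median of U = a·median of Q + b = 9·58.1 + 35 = 557.9.

median of U = 557.9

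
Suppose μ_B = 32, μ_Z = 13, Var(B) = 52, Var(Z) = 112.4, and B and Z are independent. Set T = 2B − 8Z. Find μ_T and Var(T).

μ_T = 2·μ_B + (-8)·μ_Z = 2·32 + (-8)·13 = -40.
Var(T) = a²·Var(B) + b²·Var(Z) + 2ab·Cov[B, Z] with a = 2, b = -8.
Independence gives Cov[B, Z] = 0.
= 2²·52 + (-8)²·112.4 + 2·2·(-8)·0
= 208 + 7193.6 + 0 = 7401.6.

μ_T = -40, Var(T) = 7401.6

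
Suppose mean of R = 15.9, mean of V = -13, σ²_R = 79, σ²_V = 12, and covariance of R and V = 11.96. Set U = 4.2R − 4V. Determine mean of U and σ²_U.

mean of U = 118.78, σ²_U = 1183.704

mean of U = 4.2·mean of R + (-4)·mean of V = 4.2·15.9 + (-4)·(-13) = 118.78.
σ²_U = a²·σ²_R + b²·σ²_V + 2ab·covariance of R and V with a = 4.2, b = -4.
= 4.2²·79 + (-4)²·12 + 2·4.2·(-4)·11.96
= 1393.56 + 192 + (-401.856) = 1183.704.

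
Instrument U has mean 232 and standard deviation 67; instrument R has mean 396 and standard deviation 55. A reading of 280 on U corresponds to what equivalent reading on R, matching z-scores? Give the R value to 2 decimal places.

z = (280 − 232)/67 ≈ 0.7164.
R = 396 + z·55 = 396 + (280 − 232)·55/67 ≈ 435.40.

R = 435.40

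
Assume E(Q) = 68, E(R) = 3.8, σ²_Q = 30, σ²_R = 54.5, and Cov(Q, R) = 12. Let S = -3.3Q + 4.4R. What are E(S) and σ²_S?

E(S) = (-3.3)·E(Q) + 4.4·E(R) = (-3.3)·68 + 4.4·3.8 = -207.68.
σ²_S = a²·σ²_Q + b²·σ²_R + 2ab·Cov(Q, R) with a = -3.3, b = 4.4.
= (-3.3)²·30 + 4.4²·54.5 + 2·(-3.3)·4.4·12
= 326.7 + 1055.12 + (-348.48) = 1033.34.

E(S) = -207.68, σ²_S = 1033.34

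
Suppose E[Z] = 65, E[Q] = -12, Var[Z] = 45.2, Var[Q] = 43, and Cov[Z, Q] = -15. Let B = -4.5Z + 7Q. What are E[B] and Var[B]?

E[B] = (-4.5)·E[Z] + 7·E[Q] = (-4.5)·65 + 7·(-12) = -376.5.
Var[B] = a²·Var[Z] + b²·Var[Q] + 2ab·Cov[Z, Q] with a = -4.5, b = 7.
= (-4.5)²·45.2 + 7²·43 + 2·(-4.5)·7·(-15)
= 915.3 + 2107 + 945 = 3967.3.

E[B] = -376.5, Var[B] = 3967.3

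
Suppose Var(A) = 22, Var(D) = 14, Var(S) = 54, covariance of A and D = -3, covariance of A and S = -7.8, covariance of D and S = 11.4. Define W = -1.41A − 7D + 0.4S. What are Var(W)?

Var(W) = a²·Var(A) + b²·Var(D) + c²·Var(S) + 2ab·covariance of A and D + 2ac·covariance of A and S + 2bc·covariance of D and S, with a = -1.41, b = -7, c = 0.4.
= 43.7382 + 686 + 8.64 + (-59.22) + 8.7984 + (-63.84)
= 624.1166.

Var(W) = 624.1166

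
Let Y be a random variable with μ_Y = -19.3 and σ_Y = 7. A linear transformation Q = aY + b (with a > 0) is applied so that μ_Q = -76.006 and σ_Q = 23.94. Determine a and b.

a = 3.42, b = -10

σ_Q = a·σ_Y (a > 0), so a = 23.94/7 = 3.42.
μ_Q = a·μ_Y + b, so b = -76.006 − 3.42·(-19.3) = -10.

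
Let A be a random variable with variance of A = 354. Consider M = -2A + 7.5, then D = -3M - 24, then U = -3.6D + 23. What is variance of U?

variance of U = 165162.24

variance of M = (-2)²·354 = 1416.
variance of D = (-3)²·1416 = 12744.
variance of U = (-3.6)²·12744 = 165162.24.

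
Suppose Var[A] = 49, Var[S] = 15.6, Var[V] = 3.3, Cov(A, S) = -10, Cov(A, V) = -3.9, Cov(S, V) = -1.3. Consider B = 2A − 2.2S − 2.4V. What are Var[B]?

Var[B] = a²·Var[A] + b²·Var[S] + c²·Var[V] + 2ab·Cov(A, S) + 2ac·Cov(A, V) + 2bc·Cov(S, V), with a = 2, b = -2.2, c = -2.4.
= 196 + 75.504 + 19.008 + 88 + 37.44 + (-13.728)
= 402.224.

Var[B] = 402.224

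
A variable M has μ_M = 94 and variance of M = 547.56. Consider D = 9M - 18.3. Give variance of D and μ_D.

variance of D = 44352.36, μ_D = 827.7

D = 9M - 18.3 is linear with a = 9, b = -18.3.
variance of D = a²·variance of M = 9²·547.56 = 44352.36 (the additive constant -18.3 does not affect variance).
μ_D = a·μ_M + b = 9·94 + (-18.3) = 827.7.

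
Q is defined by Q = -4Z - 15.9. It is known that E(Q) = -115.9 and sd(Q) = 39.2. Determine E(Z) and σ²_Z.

From Q = -4Z - 15.9: E(Q) = a·E(Z) + b, so E(Z) = (E(Q) − b)/a = (-115.9 − (-15.9))/(-4) = 25.
σ²_Q = 39.2² = 1536.64.
σ²_Q = a²·σ²_Z, so σ²_Z = 1536.64/(-4)² = 96.04.

E(Z) = 25, σ²_Z = 96.04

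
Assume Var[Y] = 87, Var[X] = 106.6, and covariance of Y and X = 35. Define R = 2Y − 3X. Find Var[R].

Var[R] = a²·Var[Y] + b²·Var[X] + 2ab·covariance of Y and X with a = 2, b = -3.
= 2²·87 + (-3)²·106.6 + 2·2·(-3)·35
= 348 + 959.4 + (-420) = 887.4.

Var[R] = 887.4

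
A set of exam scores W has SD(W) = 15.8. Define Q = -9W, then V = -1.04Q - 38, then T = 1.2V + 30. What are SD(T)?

SD(T) = 177.4656

SD(Q) = |-9|·15.8 = 142.2.
SD(V) = |-1.04|·142.2 = 147.888.
SD(T) = |1.2|·147.888 = 177.4656.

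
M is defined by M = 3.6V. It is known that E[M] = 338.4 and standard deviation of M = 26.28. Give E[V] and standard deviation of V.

E[V] = 94, standard deviation of V = 7.3

From M = 3.6V: E[M] = a·E[V] + b, so E[V] = (E[M] − b)/a = (338.4 − 0)/3.6 = 94.
standard deviation of M = |a|·standard deviation of V, so standard deviation of V = 26.28/|3.6| = 7.3.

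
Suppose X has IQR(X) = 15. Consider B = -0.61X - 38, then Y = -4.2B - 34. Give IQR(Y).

IQR(Y) = 38.43

IQR(B) = |-0.61|·15 = 9.15.
IQR(Y) = |-4.2|·9.15 = 38.43.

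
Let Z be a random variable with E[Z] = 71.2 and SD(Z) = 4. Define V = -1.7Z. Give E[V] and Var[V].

E[V] = -121.04, Var[V] = 46.24

V = -1.7Z is linear with a = -1.7, b = 0.
E[V] = a·E[Z] + b = (-1.7)·71.2 = -121.04.
Var[Z] = 4² = 16.
Var[V] = a²·Var[Z] = (-1.7)²·16 = 46.24.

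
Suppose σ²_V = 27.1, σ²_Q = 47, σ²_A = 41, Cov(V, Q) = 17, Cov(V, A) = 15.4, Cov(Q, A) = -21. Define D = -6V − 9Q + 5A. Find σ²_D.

σ²_D = a²·σ²_V + b²·σ²_Q + c²·σ²_A + 2ab·Cov(V, Q) + 2ac·Cov(V, A) + 2bc·Cov(Q, A), with a = -6, b = -9, c = 5.
= 975.6 + 3807 + 1025 + 1836 + (-924) + 1890
= 8609.6.

σ²_D = 8609.6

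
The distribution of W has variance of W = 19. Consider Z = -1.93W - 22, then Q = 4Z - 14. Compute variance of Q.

variance of Z = (-1.93)²·19 = 70.7731.
variance of Q = 4²·70.7731 = 1132.3696.

variance of Q = 1132.3696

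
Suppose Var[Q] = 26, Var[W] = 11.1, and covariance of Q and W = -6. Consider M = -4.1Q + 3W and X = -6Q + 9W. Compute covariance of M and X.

covariance of M and X = 1268.7

By bilinearity, covariance of M and X = ac·Var[Q] + bd·Var[W] + (ad+bc)·covariance of Q and W, with a=-4.1, b=3, c=-6, d=9.
ac·Var[Q] = (-4.1)·(-6)·26 = 639.6
bd·Var[W] = 3·9·11.1 = 299.7
(ad+bc)·covariance of Q and W = (-54.9)·(-6) = 329.4
covariance of M and X = 639.6 + 299.7 + 329.4 = 1268.7.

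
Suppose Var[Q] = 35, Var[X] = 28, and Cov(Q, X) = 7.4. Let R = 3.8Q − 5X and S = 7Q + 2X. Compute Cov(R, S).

By bilinearity, Cov(R, S) = ac·Var[Q] + bd·Var[X] + (ad+bc)·Cov(Q, X), with a=3.8, b=-5, c=7, d=2.
ac·Var[Q] = 3.8·7·35 = 931
bd·Var[X] = (-5)·2·28 = -280
(ad+bc)·Cov(Q, X) = (-27.4)·7.4 = -202.76
Cov(R, S) = 931 + (-280) + (-202.76) = 448.24.

Cov(R, S) = 448.24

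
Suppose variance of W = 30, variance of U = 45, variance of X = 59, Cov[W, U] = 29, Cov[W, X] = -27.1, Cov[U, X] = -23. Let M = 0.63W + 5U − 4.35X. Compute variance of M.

variance of M = 3585.0696

variance of M = a²·variance of W + b²·variance of U + c²·variance of X + 2ab·Cov[W, U] + 2ac·Cov[W, X] + 2bc·Cov[U, X], with a = 0.63, b = 5, c = -4.35.
= 11.907 + 1125 + 1116.4275 + 182.7 + 148.5351 + 1000.5
= 3585.0696.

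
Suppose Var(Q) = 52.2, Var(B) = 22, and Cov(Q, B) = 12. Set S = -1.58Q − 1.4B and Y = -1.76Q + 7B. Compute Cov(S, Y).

By bilinearity, Cov(S, Y) = ac·Var(Q) + bd·Var(B) + (ad+bc)·Cov(Q, B), with a=-1.58, b=-1.4, c=-1.76, d=7.
ac·Var(Q) = (-1.58)·(-1.76)·52.2 = 145.15776
bd·Var(B) = (-1.4)·7·22 = -215.6
(ad+bc)·Cov(Q, B) = (-8.596)·12 = -103.152
Cov(S, Y) = 145.15776 + (-215.6) + (-103.152) = -173.59424.

Cov(S, Y) = -173.59424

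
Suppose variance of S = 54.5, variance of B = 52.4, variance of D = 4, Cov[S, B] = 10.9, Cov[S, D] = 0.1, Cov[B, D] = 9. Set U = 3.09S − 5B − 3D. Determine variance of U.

variance of U = a²·variance of S + b²·variance of B + c²·variance of D + 2ab·Cov[S, B] + 2ac·Cov[S, D] + 2bc·Cov[B, D], with a = 3.09, b = -5, c = -3.
= 520.37145 + 1310 + 36 + (-336.81) + (-1.854) + 270
= 1797.70745.

variance of U = 1797.70745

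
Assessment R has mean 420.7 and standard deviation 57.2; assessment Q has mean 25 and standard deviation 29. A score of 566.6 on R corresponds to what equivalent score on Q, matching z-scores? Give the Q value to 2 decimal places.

z = (566.6 − 420.7)/57.2 ≈ 2.5507.
Q = 25 + z·29 = 25 + (566.6 − 420.7)·29/57.2 ≈ 98.97.

Q = 98.97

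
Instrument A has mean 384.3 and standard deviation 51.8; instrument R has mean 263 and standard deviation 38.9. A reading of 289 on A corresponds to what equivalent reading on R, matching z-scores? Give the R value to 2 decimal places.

R = 191.43

z = (289 − 384.3)/51.8 ≈ -1.8398.
R = 263 + z·38.9 = 263 + (289 − 384.3)·38.9/51.8 ≈ 191.43.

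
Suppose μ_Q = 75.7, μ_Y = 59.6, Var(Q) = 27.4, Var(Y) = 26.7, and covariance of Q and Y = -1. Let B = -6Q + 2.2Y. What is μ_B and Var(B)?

μ_B = (-6)·μ_Q + 2.2·μ_Y = (-6)·75.7 + 2.2·59.6 = -323.08.
Var(B) = a²·Var(Q) + b²·Var(Y) + 2ab·covariance of Q and Y with a = -6, b = 2.2.
= (-6)²·27.4 + 2.2²·26.7 + 2·(-6)·2.2·(-1)
= 986.4 + 129.228 + 26.4 = 1142.028.

μ_B = -323.08, Var(B) = 1142.028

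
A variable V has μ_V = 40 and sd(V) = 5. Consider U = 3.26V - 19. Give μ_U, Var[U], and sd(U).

U = 3.26V - 19 is linear with a = 3.26, b = -19.
μ_U = a·μ_V + b = 3.26·40 + (-19) = 111.4.
Var[V] = 5² = 25.
Var[U] = a²·Var[V] = 3.26²·25 = 265.69 (the additive constant -19 does not affect variance).
sd(U) = |a|·sd(V) = |3.26|·5 = 16.3.

μ_U = 111.4, Var[U] = 265.69, sd(U) = 16.3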